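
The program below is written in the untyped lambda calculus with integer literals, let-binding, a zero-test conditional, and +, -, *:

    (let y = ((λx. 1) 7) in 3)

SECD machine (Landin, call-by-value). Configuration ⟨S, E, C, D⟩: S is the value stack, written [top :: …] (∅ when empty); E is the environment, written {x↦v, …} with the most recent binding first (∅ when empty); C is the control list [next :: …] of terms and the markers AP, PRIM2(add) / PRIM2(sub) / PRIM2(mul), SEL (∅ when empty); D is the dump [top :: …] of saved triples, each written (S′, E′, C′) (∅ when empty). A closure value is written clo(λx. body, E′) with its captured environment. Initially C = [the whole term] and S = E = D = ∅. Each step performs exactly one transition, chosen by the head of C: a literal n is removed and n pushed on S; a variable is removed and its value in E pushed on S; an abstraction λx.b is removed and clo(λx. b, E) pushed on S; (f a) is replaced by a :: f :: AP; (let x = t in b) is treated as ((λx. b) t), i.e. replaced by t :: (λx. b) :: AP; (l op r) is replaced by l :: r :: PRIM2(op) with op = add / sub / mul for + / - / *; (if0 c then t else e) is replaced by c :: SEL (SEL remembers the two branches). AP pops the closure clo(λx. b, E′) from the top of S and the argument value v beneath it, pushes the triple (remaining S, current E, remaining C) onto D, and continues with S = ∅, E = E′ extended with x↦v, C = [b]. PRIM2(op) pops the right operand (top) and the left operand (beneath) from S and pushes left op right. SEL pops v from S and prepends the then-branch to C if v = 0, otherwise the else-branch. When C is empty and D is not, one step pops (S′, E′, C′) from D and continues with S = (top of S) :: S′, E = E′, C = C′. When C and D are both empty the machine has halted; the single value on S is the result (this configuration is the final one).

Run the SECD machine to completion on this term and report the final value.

t=0: [S=∅ | E=∅ | C=[(let y = ((λx. 1) 7) in 3)] | D=∅]
t=1: [S=∅ | E=∅ | C=[((λx. 1) 7) :: (λy. 3) :: AP] | D=∅]
t=2: [S=∅ | E=∅ | C=[7 :: (λx. 1) :: AP :: (λy. 3) :: AP] | D=∅]
t=3: [S=[7] | E=∅ | C=[(λx. 1) :: AP :: (λy. 3) :: AP] | D=∅]
t=4: [S=[clo(λx. 1, ∅) :: 7] | E=∅ | C=[AP :: (λy. 3) :: AP] | D=∅]
t=5: [S=∅ | E={x↦7} | C=[1] | D=[(∅, ∅, [(λy. 3) :: AP])]]
t=6: [S=[1] | E={x↦7} | C=∅ | D=[(∅, ∅, [(λy. 3) :: AP])]]
t=7: [S=[1] | E=∅ | C=[(λy. 3) :: AP] | D=∅]
t=8: [S=[clo(λy. 3, ∅) :: 1] | E=∅ | C=[AP] | D=∅]
t=9: [S=∅ | E={y↦1} | C=[3] | D=[(∅, ∅, ∅)]]
t=10: [S=[3] | E={y↦1} | C=∅ | D=[(∅, ∅, ∅)]]
t=11: [S=[3] | E=∅ | C=∅ | D=∅]
→ final value 3

Answer: 3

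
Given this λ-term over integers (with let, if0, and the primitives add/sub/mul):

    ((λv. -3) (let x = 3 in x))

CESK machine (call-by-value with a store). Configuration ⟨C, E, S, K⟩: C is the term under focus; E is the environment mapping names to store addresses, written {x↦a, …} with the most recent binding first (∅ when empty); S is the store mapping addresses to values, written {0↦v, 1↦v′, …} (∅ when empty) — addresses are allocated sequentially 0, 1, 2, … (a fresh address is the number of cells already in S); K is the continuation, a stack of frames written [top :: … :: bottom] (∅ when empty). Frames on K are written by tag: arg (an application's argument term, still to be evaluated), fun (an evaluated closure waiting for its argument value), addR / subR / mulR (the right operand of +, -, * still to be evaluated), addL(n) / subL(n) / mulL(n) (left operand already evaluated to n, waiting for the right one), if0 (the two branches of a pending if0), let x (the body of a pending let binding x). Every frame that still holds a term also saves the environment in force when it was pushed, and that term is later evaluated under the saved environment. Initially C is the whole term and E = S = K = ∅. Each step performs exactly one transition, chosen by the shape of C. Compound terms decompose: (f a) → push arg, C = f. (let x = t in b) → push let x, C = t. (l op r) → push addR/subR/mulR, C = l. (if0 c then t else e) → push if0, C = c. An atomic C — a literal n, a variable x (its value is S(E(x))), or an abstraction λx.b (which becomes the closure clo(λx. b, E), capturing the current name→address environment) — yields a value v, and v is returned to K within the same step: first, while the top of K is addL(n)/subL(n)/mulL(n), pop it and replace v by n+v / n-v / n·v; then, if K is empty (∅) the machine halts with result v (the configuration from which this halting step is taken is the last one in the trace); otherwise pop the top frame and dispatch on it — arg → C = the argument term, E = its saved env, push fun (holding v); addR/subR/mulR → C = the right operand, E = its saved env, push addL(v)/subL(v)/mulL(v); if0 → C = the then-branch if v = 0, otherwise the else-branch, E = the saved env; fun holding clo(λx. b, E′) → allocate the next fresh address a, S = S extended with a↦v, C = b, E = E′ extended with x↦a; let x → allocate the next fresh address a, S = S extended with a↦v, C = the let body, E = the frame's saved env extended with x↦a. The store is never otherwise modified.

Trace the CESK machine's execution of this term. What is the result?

t=0: <C=((λv. -3) (let x = 3 in x)), E=∅, S=∅, K=∅>
t=1: <C=(λv. -3), E=∅, S=∅, K=[arg]>
t=2: <C=(let x = 3 in x), E=∅, S=∅, K=[fun]>
t=3: <C=3, E=∅, S=∅, K=[let x :: fun]>
t=4: <C=x, E={x↦0}, S={0↦3}, K=[fun]>
t=5: <C=-3, E={v↦1}, S={0↦3, 1↦3}, K=∅>
→ final value -3

Answer: -3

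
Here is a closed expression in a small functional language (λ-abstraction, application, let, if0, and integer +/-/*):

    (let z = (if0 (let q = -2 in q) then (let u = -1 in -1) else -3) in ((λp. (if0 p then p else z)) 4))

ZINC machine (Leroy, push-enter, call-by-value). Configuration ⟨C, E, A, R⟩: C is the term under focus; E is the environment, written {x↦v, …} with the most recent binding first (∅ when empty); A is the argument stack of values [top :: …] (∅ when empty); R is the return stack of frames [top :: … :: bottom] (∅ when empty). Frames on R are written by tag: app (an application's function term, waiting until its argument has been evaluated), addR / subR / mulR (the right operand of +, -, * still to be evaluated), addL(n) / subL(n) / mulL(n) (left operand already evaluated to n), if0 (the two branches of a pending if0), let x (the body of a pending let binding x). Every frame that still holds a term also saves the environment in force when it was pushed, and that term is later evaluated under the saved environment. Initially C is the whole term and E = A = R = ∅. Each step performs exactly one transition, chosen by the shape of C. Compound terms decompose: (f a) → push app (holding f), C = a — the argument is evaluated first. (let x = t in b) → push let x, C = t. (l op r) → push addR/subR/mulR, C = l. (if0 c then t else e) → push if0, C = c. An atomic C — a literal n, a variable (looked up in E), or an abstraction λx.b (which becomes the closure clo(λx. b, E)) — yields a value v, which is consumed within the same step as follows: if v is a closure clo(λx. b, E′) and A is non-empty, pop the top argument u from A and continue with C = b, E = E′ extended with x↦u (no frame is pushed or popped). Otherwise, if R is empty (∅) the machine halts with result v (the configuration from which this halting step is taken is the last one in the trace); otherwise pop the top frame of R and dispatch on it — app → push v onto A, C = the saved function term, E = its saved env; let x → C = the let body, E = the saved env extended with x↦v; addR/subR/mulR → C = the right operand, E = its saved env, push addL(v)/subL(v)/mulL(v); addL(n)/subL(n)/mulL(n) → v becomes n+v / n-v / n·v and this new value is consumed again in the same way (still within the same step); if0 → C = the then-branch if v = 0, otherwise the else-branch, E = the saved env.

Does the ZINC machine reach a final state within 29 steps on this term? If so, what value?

[0] <C=(let z = (if0 (let q = -2 in q) then (let u = -1 in -1) else -3) in ((λp. (if0 p then p else z)) 4)), E=∅, A=∅, R=∅>
[1] <C=(if0 (let q = -2 in q) then (let u = -1 in -1) else -3), E=∅, A=∅, R=[let z]>
[2] <C=(let q = -2 in q), E=∅, A=∅, R=[if0 :: let z]>
[3] <C=-2, E=∅, A=∅, R=[let q :: if0 :: let z]>
[4] <C=q, E={q↦-2}, A=∅, R=[if0 :: let z]>
[5] <C=-3, E=∅, A=∅, R=[let z]>
[6] <C=((λp. (if0 p then p else z)) 4), E={z↦-3}, A=∅, R=∅>
[7] <C=4, E={z↦-3}, A=∅, R=[app]>
[8] <C=(λp. (if0 p then p else z)), E={z↦-3}, A=[4], R=∅>
[9] <C=(if0 p then p else z), E={p↦4, z↦-3}, A=∅, R=∅>
[10] <C=p, E={p↦4, z↦-3}, A=∅, R=[if0]>
[11] <C=z, E={p↦4, z↦-3}, A=∅, R=∅>
→ final value -3

Answer: -3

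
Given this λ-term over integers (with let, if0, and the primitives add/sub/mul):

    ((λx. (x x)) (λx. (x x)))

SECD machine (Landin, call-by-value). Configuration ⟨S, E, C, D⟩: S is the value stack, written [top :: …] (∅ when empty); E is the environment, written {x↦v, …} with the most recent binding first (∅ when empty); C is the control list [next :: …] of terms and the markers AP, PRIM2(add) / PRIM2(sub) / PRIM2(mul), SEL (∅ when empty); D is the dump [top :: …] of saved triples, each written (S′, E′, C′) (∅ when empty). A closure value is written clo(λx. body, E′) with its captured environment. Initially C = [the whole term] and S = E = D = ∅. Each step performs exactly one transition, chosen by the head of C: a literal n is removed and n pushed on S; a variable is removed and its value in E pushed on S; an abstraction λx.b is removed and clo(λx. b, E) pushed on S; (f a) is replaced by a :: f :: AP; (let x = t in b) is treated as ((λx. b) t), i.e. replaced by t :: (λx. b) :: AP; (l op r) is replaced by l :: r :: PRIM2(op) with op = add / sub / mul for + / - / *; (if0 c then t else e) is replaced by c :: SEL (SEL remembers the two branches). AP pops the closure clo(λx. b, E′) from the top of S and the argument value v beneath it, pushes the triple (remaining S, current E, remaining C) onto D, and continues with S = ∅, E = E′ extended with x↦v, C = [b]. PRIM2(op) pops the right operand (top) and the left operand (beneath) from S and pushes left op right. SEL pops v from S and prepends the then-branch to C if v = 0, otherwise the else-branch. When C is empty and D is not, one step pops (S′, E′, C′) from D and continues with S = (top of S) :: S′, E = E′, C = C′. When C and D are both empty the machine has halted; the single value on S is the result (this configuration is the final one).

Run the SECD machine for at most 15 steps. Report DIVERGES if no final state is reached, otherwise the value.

Answer: DIVERGES (no final state within 15 steps)

Execution trace:
step 0: <S=∅, E=∅, C=[((λx. (x x)) (λx. (x x)))], D=∅>
step 1: <S=∅, E=∅, C=[(λx. (x x)) :: (λx. (x x)) :: AP], D=∅>
step 2: <S=[clo(λx. (x x), ∅)], E=∅, C=[(λx. (x x)) :: AP], D=∅>
step 3: <S=[clo(λx. (x x), ∅) :: clo(λx. (x x), ∅)], E=∅, C=[AP], D=∅>
step 4: <S=∅, E={x↦clo(λx. (x x), ∅)}, C=[(x x)], D=[(∅, ∅, ∅)]>
step 5: <S=∅, E={x↦clo(λx. (x x), ∅)}, C=[x :: x :: AP], D=[(∅, ∅, ∅)]>
step 6: <S=[clo(λx. (x x), ∅)], E={x↦clo(λx. (x x), ∅)}, C=[x :: AP], D=[(∅, ∅, ∅)]>
step 7: <S=[clo(λx. (x x), ∅) :: clo(λx. (x x), ∅)], E={x↦clo(λx. (x x), ∅)}, C=[AP], D=[(∅, ∅, ∅)]>
step 8: <S=∅, E={x↦clo(λx. (x x), ∅)}, C=[(x x)], D=[(∅, {x↦clo(λx. (x x), ∅)}, ∅) :: (∅, ∅, ∅)]>
step 9: <S=∅, E={x↦clo(λx. (x x), ∅)}, C=[x :: x :: AP], D=[(∅, {x↦clo(λx. (x x), ∅)}, ∅) :: (∅, ∅, ∅)]>
step 10: <S=[clo(λx. (x x), ∅)], E={x↦clo(λx. (x x), ∅)}, C=[x :: AP], D=[(∅, {x↦clo(λx. (x x), ∅)}, ∅) :: (∅, ∅, ∅)]>
step 11: <S=[clo(λx. (x x), ∅) :: clo(λx. (x x), ∅)], E={x↦clo(λx. (x x), ∅)}, C=[AP], D=[(∅, {x↦clo(λx. (x x), ∅)}, ∅) :: (∅, ∅, ∅)]>
step 12: <S=∅, E={x↦clo(λx. (x x), ∅)}, C=[(x x)], D=[(∅, {x↦clo(λx. (x x), ∅)}, ∅) :: (∅, {x↦clo(λx. (x x), ∅)}, ∅) :: (∅, ∅, ∅)]>
step 13: <S=∅, E={x↦clo(λx. (x x), ∅)}, C=[x :: x :: AP], D=[(∅, {x↦clo(λx. (x x), ∅)}, ∅) :: (∅, {x↦clo(λx. (x x), ∅)}, ∅) :: (∅, ∅, ∅)]>
step 14: <S=[clo(λx. (x x), ∅)], E={x↦clo(λx. (x x), ∅)}, C=[x :: AP], D=[(∅, {x↦clo(λx. (x x), ∅)}, ∅) :: (∅, {x↦clo(λx. (x x), ∅)}, ∅) :: (∅, ∅, ∅)]>
step 15: <S=[clo(λx. (x x), ∅) :: clo(λx. (x x), ∅)], E={x↦clo(λx. (x x), ∅)}, C=[AP], D=[(∅, {x↦clo(λx. (x x), ∅)}, ∅) :: (∅, {x↦clo(λx. (x x), ∅)}, ∅) :: (∅, ∅, ∅)]>
→ 15 transitions taken and the configuration is still not final: no result within 15 steps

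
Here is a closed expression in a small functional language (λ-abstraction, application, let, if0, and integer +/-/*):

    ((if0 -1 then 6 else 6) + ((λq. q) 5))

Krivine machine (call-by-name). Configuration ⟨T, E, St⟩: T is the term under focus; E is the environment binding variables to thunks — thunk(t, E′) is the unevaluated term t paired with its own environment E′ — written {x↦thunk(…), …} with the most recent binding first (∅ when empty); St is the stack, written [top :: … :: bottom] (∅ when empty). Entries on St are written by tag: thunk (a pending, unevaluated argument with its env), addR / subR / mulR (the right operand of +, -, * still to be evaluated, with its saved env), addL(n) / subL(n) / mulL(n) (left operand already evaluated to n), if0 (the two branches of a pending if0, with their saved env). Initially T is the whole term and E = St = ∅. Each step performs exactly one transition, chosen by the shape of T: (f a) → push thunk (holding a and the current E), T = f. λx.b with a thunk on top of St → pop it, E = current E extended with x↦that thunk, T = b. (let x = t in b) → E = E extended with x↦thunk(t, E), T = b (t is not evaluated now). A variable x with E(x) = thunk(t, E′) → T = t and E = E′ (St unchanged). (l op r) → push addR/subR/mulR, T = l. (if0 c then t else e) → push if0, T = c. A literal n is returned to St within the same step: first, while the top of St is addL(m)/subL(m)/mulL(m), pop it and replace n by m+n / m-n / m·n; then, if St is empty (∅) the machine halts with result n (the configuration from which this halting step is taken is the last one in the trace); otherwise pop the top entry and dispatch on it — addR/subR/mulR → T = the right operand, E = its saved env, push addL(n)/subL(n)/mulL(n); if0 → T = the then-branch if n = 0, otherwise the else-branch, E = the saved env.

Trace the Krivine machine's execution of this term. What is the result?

Answer: 11

Derivation:
t=0: ⟨T=((if0 -1 then 6 else 6) + ((λq. q) 5)); E=∅; St=∅⟩
t=1: ⟨T=(if0 -1 then 6 else 6); E=∅; St=[addR]⟩
t=2: ⟨T=-1; E=∅; St=[if0 :: addR]⟩
t=3: ⟨T=6; E=∅; St=[addR]⟩
t=4: ⟨T=((λq. q) 5); E=∅; St=[addL(6)]⟩
t=5: ⟨T=(λq. q); E=∅; St=[thunk :: addL(6)]⟩
t=6: ⟨T=q; E={q↦thunk(5, ∅)}; St=[addL(6)]⟩
t=7: ⟨T=5; E=∅; St=[addL(6)]⟩
→ final value 11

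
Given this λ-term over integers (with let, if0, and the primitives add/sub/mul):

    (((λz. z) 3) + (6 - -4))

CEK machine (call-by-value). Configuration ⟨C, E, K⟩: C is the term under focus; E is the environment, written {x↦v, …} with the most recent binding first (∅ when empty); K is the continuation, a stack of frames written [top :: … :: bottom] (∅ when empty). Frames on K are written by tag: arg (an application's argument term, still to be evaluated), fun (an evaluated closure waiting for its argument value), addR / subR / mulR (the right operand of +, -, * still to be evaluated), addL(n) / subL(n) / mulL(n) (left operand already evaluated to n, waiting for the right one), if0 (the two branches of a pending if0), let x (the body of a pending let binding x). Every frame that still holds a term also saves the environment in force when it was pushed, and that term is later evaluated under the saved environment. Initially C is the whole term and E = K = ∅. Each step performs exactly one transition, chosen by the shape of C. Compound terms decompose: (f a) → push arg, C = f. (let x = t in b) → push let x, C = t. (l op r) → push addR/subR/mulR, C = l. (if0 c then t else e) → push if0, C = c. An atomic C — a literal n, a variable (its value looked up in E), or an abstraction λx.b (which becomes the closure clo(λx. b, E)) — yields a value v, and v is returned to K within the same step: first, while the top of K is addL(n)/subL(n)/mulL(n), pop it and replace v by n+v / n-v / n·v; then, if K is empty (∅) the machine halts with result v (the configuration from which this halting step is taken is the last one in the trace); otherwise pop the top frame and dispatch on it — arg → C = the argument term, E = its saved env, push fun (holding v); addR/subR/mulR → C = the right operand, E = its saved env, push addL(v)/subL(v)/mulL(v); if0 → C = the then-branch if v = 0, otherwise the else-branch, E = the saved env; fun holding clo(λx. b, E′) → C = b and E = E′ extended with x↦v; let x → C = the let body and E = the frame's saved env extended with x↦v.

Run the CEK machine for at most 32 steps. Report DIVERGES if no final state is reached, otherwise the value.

Answer: 13

Machine steps:
[0] ⟨C=(((λz. z) 3) + (6 - -4)); E=∅; K=∅⟩
[1] ⟨C=((λz. z) 3); E=∅; K=[addR]⟩
[2] ⟨C=(λz. z); E=∅; K=[arg :: addR]⟩
[3] ⟨C=3; E=∅; K=[fun :: addR]⟩
[4] ⟨C=z; E={z↦3}; K=[addR]⟩
[5] ⟨C=(6 - -4); E=∅; K=[addL(3)]⟩
[6] ⟨C=6; E=∅; K=[subR :: addL(3)]⟩
[7] ⟨C=-4; E=∅; K=[subL(6) :: addL(3)]⟩
→ final value 13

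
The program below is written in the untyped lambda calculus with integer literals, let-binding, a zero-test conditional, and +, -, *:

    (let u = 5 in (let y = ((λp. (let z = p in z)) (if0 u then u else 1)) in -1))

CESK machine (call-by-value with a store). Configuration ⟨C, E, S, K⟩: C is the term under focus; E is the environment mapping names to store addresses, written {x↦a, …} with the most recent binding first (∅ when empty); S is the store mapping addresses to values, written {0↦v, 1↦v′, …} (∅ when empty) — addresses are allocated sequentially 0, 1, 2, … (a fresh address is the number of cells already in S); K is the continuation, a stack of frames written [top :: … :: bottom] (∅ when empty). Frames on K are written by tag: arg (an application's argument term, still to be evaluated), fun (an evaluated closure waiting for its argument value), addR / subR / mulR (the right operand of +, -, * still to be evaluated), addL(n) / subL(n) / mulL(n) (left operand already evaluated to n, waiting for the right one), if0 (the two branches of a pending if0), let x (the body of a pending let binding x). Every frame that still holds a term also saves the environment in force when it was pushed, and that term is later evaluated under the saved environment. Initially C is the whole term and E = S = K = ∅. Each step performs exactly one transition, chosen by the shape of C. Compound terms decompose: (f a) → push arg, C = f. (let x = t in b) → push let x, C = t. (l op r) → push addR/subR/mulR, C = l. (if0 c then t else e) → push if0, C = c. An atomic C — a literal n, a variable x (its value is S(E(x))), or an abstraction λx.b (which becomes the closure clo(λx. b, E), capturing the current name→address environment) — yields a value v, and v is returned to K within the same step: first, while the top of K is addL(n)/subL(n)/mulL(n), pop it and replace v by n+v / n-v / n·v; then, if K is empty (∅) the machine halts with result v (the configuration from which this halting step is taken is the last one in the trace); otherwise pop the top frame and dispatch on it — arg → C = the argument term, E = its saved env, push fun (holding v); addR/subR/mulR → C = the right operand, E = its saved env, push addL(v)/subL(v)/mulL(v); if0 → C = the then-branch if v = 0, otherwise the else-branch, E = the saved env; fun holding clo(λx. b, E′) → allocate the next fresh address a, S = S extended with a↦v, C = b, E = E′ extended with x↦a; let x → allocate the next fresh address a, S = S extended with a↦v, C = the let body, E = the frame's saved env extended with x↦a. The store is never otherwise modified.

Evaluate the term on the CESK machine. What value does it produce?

Answer: -1

Execution trace:
[0] <C=(let u = 5 in (let y = ((λp. (let z = p in z)) (if0 u then u else 1)) in -1)), E=∅, S=∅, K=∅>
[1] <C=5, E=∅, S=∅, K=[let u]>
[2] <C=(let y = ((λp. (let z = p in z)) (if0 u then u else 1)) in -1), E={u↦0}, S={0↦5}, K=∅>
[3] <C=((λp. (let z = p in z)) (if0 u then u else 1)), E={u↦0}, S={0↦5}, K=[let y]>
[4] <C=(λp. (let z = p in z)), E={u↦0}, S={0↦5}, K=[arg :: let y]>
[5] <C=(if0 u then u else 1), E={u↦0}, S={0↦5}, K=[fun :: let y]>
[6] <C=u, E={u↦0}, S={0↦5}, K=[if0 :: fun :: let y]>
[7] <C=1, E={u↦0}, S={0↦5}, K=[fun :: let y]>
[8] <C=(let z = p in z), E={p↦1, u↦0}, S={0↦5, 1↦1}, K=[let y]>
[9] <C=p, E={p↦1, u↦0}, S={0↦5, 1↦1}, K=[let z :: let y]>
[10] <C=z, E={z↦2, p↦1, u↦0}, S={0↦5, 1↦1, 2↦1}, K=[let y]>
[11] <C=-1, E={y↦3, u↦0}, S={0↦5, 1↦1, 2↦1, 3↦1}, K=∅>
→ final value -1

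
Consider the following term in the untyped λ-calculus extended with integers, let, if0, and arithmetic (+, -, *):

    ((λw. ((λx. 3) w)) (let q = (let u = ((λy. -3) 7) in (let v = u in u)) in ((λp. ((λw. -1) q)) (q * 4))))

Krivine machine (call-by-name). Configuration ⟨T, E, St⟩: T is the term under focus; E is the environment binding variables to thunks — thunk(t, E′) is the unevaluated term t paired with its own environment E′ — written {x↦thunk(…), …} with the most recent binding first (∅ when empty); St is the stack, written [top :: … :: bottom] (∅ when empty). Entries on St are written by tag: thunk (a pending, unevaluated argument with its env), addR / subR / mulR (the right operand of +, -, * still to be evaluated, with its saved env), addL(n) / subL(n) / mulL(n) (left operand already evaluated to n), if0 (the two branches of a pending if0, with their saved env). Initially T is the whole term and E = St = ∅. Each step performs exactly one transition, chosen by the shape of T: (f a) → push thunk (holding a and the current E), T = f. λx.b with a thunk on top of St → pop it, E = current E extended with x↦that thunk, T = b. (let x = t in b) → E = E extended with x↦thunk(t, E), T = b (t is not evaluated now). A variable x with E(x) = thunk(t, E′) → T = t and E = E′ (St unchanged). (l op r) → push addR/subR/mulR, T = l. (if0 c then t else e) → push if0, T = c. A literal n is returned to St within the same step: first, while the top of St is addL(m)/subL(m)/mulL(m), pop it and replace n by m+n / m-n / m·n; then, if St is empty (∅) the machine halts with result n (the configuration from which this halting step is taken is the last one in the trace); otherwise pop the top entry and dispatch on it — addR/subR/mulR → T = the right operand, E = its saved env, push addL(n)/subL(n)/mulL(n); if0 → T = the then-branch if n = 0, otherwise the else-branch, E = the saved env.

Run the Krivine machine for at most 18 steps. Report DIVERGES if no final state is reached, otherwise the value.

Answer: 3

Execution trace:
t=0: ⟨T=((λw. ((λx. 3) w)) (let q = (let u = ((λy. -3) 7) in (let v = u in u)) in ((λp. ((λw. -1) q)) (q * 4)))); E=∅; St=∅⟩
t=1: ⟨T=(λw. ((λx. 3) w)); E=∅; St=[thunk]⟩
t=2: ⟨T=((λx. 3) w); E={w↦thunk((let q = (let u = ((λy. -3) 7) in (let v = u in u)) in ((λp. ((λw. -1) q)) (q * 4))), ∅)}; St=∅⟩
t=3: ⟨T=(λx. 3); E={w↦thunk((let q = (let u = ((λy. -3) 7) in (let v = u in u)) in ((λp. ((λw. -1) q)) (q * 4))), ∅)}; St=[thunk]⟩
t=4: ⟨T=3; E={x↦thunk(w, {w↦thunk((let q = (let u = ((λy. -3) 7) in (let v = u in u)) in ((λp. ((λw. -1) q)) (q * 4))), ∅)}), w↦thunk((let q = (let u = ((λy. -3) 7) in (let v = u in u)) in ((λp. ((λw. -1) q)) (q * 4))), ∅)}; St=∅⟩
→ final value 3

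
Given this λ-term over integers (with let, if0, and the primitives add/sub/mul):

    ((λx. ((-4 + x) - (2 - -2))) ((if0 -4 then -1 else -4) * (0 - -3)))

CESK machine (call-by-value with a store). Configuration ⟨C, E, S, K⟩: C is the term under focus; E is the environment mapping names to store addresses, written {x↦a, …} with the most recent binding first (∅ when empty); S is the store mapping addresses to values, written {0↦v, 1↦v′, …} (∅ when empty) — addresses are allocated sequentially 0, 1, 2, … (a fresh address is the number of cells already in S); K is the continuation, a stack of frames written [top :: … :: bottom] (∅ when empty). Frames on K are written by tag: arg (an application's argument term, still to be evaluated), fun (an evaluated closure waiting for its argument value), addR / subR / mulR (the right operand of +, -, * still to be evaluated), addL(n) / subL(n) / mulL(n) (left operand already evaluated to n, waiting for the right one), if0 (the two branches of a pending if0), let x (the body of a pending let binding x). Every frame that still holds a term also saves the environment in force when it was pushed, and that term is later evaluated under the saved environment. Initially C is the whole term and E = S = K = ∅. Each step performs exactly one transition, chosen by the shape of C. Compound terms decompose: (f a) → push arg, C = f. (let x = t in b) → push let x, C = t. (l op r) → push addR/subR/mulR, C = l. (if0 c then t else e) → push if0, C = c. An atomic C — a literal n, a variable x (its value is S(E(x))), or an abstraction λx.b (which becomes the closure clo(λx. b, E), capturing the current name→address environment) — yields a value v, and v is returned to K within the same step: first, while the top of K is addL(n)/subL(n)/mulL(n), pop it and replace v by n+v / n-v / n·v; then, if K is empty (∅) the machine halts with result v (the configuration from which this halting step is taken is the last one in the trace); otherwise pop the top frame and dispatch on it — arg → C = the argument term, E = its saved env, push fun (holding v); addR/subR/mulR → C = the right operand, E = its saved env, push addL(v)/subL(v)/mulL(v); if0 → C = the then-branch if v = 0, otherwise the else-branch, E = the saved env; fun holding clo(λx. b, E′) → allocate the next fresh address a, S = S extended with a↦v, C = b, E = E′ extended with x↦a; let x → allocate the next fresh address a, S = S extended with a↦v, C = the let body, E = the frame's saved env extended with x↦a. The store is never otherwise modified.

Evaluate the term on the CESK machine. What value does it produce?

[0] [C=((λx. ((-4 + x) - (2 - -2))) ((if0 -4 then -1 else -4) * (0 - -3))) | E=∅ | S=∅ | K=∅]
[1] [C=(λx. ((-4 + x) - (2 - -2))) | E=∅ | S=∅ | K=[arg]]
[2] [C=((if0 -4 then -1 else -4) * (0 - -3)) | E=∅ | S=∅ | K=[fun]]
[3] [C=(if0 -4 then -1 else -4) | E=∅ | S=∅ | K=[mulR :: fun]]
[4] [C=-4 | E=∅ | S=∅ | K=[if0 :: mulR :: fun]]
[5] [C=-4 | E=∅ | S=∅ | K=[mulR :: fun]]
[6] [C=(0 - -3) | E=∅ | S=∅ | K=[mulL(-4) :: fun]]
[7] [C=0 | E=∅ | S=∅ | K=[subR :: mulL(-4) :: fun]]
[8] [C=-3 | E=∅ | S=∅ | K=[subL(0) :: mulL(-4) :: fun]]
[9] [C=((-4 + x) - (2 - -2)) | E={x↦0} | S={0↦-12} | K=∅]
[10] [C=(-4 + x) | E={x↦0} | S={0↦-12} | K=[subR]]
[11] [C=-4 | E={x↦0} | S={0↦-12} | K=[addR :: subR]]
[12] [C=x | E={x↦0} | S={0↦-12} | K=[addL(-4) :: subR]]
[13] [C=(2 - -2) | E={x↦0} | S={0↦-12} | K=[subL(-16)]]
[14] [C=2 | E={x↦0} | S={0↦-12} | K=[subR :: subL(-16)]]
[15] [C=-2 | E={x↦0} | S={0↦-12} | K=[subL(2) :: subL(-16)]]
→ final value -20

Answer: -20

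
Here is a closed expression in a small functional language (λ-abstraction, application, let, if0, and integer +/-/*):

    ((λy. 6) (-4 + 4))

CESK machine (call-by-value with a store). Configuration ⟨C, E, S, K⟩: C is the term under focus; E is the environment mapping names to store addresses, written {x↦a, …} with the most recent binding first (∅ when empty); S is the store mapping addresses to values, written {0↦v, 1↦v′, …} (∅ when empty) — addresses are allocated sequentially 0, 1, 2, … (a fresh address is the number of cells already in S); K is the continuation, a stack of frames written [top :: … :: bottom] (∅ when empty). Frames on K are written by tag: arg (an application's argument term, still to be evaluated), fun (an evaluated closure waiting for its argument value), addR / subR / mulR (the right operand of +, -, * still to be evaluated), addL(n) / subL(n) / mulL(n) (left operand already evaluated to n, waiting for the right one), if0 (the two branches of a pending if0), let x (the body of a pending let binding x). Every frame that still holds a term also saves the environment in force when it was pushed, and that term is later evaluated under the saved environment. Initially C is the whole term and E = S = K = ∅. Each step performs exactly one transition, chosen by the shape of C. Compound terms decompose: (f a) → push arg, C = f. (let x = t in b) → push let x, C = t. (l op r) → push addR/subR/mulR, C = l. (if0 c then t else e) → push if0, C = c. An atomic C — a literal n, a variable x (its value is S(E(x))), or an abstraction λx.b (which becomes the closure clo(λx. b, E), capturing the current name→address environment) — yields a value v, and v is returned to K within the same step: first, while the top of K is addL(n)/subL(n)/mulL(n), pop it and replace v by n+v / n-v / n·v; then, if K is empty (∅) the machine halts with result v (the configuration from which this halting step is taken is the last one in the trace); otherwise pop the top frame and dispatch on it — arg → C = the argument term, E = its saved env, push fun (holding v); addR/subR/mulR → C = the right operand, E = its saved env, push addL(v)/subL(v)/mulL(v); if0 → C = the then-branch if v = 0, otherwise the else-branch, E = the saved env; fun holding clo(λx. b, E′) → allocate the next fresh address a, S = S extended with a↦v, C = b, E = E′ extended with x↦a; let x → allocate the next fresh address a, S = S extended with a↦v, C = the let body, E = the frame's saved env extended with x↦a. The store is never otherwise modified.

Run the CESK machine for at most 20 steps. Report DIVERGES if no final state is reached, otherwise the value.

step 0: ⟨C=((λy. 6) (-4 + 4)); E=∅; S=∅; K=∅⟩
step 1: ⟨C=(λy. 6); E=∅; S=∅; K=[arg]⟩
step 2: ⟨C=(-4 + 4); E=∅; S=∅; K=[fun]⟩
step 3: ⟨C=-4; E=∅; S=∅; K=[addR :: fun]⟩
step 4: ⟨C=4; E=∅; S=∅; K=[addL(-4) :: fun]⟩
step 5: ⟨C=6; E={y↦0}; S={0↦0}; K=∅⟩
→ final value 6

Answer: 6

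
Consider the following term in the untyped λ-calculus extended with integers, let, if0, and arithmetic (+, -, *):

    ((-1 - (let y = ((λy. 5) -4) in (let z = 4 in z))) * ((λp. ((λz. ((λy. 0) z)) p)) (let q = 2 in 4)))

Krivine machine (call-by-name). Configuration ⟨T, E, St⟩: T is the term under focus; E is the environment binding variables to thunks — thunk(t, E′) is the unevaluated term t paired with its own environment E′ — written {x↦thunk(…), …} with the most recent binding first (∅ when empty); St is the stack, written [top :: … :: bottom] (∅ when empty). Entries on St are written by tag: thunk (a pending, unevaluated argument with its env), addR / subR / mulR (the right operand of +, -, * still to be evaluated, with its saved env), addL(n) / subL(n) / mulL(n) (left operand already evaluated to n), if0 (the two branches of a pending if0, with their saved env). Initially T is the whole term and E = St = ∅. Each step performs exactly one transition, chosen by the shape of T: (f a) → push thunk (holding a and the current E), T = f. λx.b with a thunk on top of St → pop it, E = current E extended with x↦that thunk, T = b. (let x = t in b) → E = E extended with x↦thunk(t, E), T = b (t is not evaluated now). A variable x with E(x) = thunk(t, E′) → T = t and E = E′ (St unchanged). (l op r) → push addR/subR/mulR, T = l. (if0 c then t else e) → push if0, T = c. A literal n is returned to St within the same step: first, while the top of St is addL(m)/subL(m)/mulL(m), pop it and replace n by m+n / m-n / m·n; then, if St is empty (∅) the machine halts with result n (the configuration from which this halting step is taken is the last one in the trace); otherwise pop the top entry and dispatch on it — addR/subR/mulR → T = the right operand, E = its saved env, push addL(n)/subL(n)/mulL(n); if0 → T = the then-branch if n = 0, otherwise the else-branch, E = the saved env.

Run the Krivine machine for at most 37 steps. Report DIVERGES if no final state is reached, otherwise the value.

Answer: 0

Derivation:
t=0: <T=((-1 - (let y = ((λy. 5) -4) in (let z = 4 in z))) * ((λp. ((λz. ((λy. 0) z)) p)) (let q = 2 in 4))), E=∅, St=∅>
t=1: <T=(-1 - (let y = ((λy. 5) -4) in (let z = 4 in z))), E=∅, St=[mulR]>
t=2: <T=-1, E=∅, St=[subR :: mulR]>
t=3: <T=(let y = ((λy. 5) -4) in (let z = 4 in z)), E=∅, St=[subL(-1) :: mulR]>
t=4: <T=(let z = 4 in z), E={y↦thunk(((λy. 5) -4), ∅)}, St=[subL(-1) :: mulR]>
t=5: <T=z, E={z↦thunk(4, {y↦thunk(((λy. 5) -4), ∅)}), y↦thunk(((λy. 5) -4), ∅)}, St=[subL(-1) :: mulR]>
t=6: <T=4, E={y↦thunk(((λy. 5) -4), ∅)}, St=[subL(-1) :: mulR]>
t=7: <T=((λp. ((λz. ((λy. 0) z)) p)) (let q = 2 in 4)), E=∅, St=[mulL(-5)]>
t=8: <T=(λp. ((λz. ((λy. 0) z)) p)), E=∅, St=[thunk :: mulL(-5)]>
t=9: <T=((λz. ((λy. 0) z)) p), E={p↦thunk((let q = 2 in 4), ∅)}, St=[mulL(-5)]>
t=10: <T=(λz. ((λy. 0) z)), E={p↦thunk((let q = 2 in 4), ∅)}, St=[thunk :: mulL(-5)]>
t=11: <T=((λy. 0) z), E={z↦thunk(p, {p↦thunk((let q = 2 in 4), ∅)}), p↦thunk((let q = 2 in 4), ∅)}, St=[mulL(-5)]>
t=12: <T=(λy. 0), E={z↦thunk(p, {p↦thunk((let q = 2 in 4), ∅)}), p↦thunk((let q = 2 in 4), ∅)}, St=[thunk :: mulL(-5)]>
t=13: <T=0, E={y↦thunk(z, {z↦thunk(p, {p↦thunk((let q = 2 in 4), ∅)}), p↦thunk((let q = 2 in 4), ∅)}), z↦thunk(p, {p↦thunk((let q = 2 in 4), ∅)}), p↦thunk((let q = 2 in 4), ∅)}, St=[mulL(-5)]>
→ final value 0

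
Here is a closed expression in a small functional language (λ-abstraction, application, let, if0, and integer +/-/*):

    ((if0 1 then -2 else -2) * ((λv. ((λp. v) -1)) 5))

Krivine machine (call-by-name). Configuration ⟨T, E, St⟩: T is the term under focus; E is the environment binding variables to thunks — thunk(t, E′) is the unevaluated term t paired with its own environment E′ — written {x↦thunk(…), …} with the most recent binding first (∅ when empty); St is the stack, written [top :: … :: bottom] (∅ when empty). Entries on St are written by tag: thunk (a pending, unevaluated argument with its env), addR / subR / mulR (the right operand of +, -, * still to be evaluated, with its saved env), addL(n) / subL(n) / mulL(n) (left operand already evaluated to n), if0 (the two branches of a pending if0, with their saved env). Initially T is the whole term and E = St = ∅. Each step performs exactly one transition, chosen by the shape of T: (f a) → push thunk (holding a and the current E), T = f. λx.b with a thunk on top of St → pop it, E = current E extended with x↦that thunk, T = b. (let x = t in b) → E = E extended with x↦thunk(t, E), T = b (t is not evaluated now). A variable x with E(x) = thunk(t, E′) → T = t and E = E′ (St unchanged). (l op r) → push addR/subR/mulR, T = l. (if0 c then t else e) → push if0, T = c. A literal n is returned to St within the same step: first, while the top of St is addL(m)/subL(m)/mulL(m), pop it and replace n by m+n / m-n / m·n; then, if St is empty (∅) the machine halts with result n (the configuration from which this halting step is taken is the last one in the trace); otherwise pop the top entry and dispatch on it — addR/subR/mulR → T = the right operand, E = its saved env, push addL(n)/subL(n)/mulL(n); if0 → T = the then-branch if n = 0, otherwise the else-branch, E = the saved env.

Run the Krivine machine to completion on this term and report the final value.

[0] ⟨T=((if0 1 then -2 else -2) * ((λv. ((λp. v) -1)) 5)); E=∅; St=∅⟩
[1] ⟨T=(if0 1 then -2 else -2); E=∅; St=[mulR]⟩
[2] ⟨T=1; E=∅; St=[if0 :: mulR]⟩
[3] ⟨T=-2; E=∅; St=[mulR]⟩
[4] ⟨T=((λv. ((λp. v) -1)) 5); E=∅; St=[mulL(-2)]⟩
[5] ⟨T=(λv. ((λp. v) -1)); E=∅; St=[thunk :: mulL(-2)]⟩
[6] ⟨T=((λp. v) -1); E={v↦thunk(5, ∅)}; St=[mulL(-2)]⟩
[7] ⟨T=(λp. v); E={v↦thunk(5, ∅)}; St=[thunk :: mulL(-2)]⟩
[8] ⟨T=v; E={p↦thunk(-1, {v↦thunk(5, ∅)}), v↦thunk(5, ∅)}; St=[mulL(-2)]⟩
[9] ⟨T=5; E=∅; St=[mulL(-2)]⟩
→ final value -10

Answer: -10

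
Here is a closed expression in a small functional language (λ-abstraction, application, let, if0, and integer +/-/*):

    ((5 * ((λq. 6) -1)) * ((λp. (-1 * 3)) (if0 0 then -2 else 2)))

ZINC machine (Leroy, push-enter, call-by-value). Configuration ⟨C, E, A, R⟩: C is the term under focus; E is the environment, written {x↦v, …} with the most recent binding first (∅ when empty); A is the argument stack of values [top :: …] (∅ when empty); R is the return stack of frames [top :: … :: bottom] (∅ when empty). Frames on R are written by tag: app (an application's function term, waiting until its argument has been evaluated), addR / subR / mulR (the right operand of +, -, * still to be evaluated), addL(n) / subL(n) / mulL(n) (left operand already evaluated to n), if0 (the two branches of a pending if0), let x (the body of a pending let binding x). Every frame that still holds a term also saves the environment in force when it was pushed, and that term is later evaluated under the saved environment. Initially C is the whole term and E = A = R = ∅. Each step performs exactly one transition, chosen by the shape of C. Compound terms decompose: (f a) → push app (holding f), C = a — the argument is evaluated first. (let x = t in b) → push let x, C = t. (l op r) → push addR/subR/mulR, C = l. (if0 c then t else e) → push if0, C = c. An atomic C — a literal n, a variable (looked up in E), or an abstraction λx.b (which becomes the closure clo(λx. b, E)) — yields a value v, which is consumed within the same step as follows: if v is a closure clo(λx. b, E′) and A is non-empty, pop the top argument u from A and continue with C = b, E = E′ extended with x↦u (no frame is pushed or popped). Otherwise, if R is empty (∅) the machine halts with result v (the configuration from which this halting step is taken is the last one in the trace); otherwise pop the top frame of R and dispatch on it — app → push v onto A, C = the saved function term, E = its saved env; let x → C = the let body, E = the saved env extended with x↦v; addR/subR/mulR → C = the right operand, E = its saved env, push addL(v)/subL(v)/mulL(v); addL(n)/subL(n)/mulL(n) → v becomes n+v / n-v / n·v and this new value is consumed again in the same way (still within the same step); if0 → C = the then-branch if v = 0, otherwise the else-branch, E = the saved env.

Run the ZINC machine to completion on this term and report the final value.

Answer: -90

Execution trace:
step 0: ⟨C=((5 * ((λq. 6) -1)) * ((λp. (-1 * 3)) (if0 0 then -2 else 2))); E=∅; A=∅; R=∅⟩
step 1: ⟨C=(5 * ((λq. 6) -1)); E=∅; A=∅; R=[mulR]⟩
step 2: ⟨C=5; E=∅; A=∅; R=[mulR :: mulR]⟩
step 3: ⟨C=((λq. 6) -1); E=∅; A=∅; R=[mulL(5) :: mulR]⟩
step 4: ⟨C=-1; E=∅; A=∅; R=[app :: mulL(5) :: mulR]⟩
step 5: ⟨C=(λq. 6); E=∅; A=[-1]; R=[mulL(5) :: mulR]⟩
step 6: ⟨C=6; E={q↦-1}; A=∅; R=[mulL(5) :: mulR]⟩
step 7: ⟨C=((λp. (-1 * 3)) (if0 0 then -2 else 2)); E=∅; A=∅; R=[mulL(30)]⟩
step 8: ⟨C=(if0 0 then -2 else 2); E=∅; A=∅; R=[app :: mulL(30)]⟩
step 9: ⟨C=0; E=∅; A=∅; R=[if0 :: app :: mulL(30)]⟩
step 10: ⟨C=-2; E=∅; A=∅; R=[app :: mulL(30)]⟩
step 11: ⟨C=(λp. (-1 * 3)); E=∅; A=[-2]; R=[mulL(30)]⟩
step 12: ⟨C=(-1 * 3); E={p↦-2}; A=∅; R=[mulL(30)]⟩
step 13: ⟨C=-1; E={p↦-2}; A=∅; R=[mulR :: mulL(30)]⟩
step 14: ⟨C=3; E={p↦-2}; A=∅; R=[mulL(-1) :: mulL(30)]⟩
→ final value -90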